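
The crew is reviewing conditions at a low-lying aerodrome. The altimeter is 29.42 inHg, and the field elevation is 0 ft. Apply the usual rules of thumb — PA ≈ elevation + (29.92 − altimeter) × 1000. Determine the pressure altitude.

Pressure correction = (29.92 − 29.42) × 1000 = +500 ft.
Pressure altitude = 0 + (+500) = 500 ft.

500 ft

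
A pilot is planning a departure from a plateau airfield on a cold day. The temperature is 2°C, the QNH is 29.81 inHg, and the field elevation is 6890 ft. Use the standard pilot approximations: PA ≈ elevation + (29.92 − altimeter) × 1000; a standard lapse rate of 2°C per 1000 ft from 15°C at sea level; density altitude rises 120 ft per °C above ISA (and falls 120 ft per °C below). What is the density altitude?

7120 ft

Pressure altitude = 6890 + (29.92 − 29.81) × 1000 = 6890 + (+110) = 7000 ft.
ISA temperature at 7000 ft = 15 − 2 × (7000/1000) = 1°C.
ISA deviation = 2 − 1 = +1°C.
Density altitude = 7000 + 120 × (1) = 7120 ft.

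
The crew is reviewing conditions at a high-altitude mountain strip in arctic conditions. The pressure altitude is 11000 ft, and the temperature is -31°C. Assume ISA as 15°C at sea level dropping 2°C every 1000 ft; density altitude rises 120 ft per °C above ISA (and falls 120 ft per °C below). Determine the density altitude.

8120 ft

ISA temperature at 11000 ft = 15 − 2 × (11000/1000) = -7°C.
ISA deviation = -31 − (-7) = -24°C.
Density altitude = 11000 + 120 × (-24) = 11000 + (-2880) = 8120 ft.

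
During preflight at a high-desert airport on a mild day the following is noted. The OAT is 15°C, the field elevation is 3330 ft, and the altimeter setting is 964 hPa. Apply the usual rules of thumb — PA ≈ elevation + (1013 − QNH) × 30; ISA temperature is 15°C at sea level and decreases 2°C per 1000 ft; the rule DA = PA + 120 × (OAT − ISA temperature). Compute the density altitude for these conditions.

Pressure altitude = 3330 + (1013 − 964) × 30 = 3330 + (+1470) = 4800 ft.
ISA temperature at 4800 ft = 15 − 2 × (4800/1000) = 5.4°C.
ISA deviation = 15 − 5.4 = +9.6°C.
Density altitude = 4800 + 120 × (9.6) = 5952 ft.

5952 ft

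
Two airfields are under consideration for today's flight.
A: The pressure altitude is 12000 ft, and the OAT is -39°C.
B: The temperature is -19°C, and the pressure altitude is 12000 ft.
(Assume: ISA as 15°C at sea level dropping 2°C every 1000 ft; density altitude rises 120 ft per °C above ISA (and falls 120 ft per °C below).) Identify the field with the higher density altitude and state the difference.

A: ISA temp = -9°C, deviation -30°C, DA = 12000 + 120 × (-30) = 8400 ft.
B: ISA temp = -9°C, deviation -10°C, DA = 12000 + 120 × (-10) = 10800 ft.
B is higher by 10800 − 8400 = 2400 ft.

B by 2400 ft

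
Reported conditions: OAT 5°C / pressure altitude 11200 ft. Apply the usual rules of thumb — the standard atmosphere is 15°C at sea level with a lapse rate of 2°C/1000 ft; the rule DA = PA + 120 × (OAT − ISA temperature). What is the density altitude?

12688 ft

ISA temperature at 11200 ft = 15 − 2 × (11200/1000) = -7.4°C.
ISA deviation = 5 − (-7.4) = +12.4°C.
Density altitude = 11200 + 120 × (12.4) = 11200 + (+1488) = 12688 ft.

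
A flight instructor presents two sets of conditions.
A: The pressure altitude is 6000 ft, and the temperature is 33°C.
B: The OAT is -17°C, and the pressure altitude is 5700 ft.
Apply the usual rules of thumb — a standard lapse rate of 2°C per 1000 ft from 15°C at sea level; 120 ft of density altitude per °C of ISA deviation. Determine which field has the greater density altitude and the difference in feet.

A by 6372 ft

A: ISA temp = 3°C, deviation +30°C, DA = 6000 + 120 × 30 = 9600 ft.
B: ISA temp = 3.6°C, deviation -20.6°C, DA = 5700 + 120 × (-20.6) = 3228 ft.
A is higher by 9600 − 3228 = 6372 ft.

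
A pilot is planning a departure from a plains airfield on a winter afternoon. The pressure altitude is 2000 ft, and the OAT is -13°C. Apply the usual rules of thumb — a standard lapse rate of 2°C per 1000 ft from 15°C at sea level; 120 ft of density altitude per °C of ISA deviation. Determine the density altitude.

ISA temperature at 2000 ft = 15 − 2 × (2000/1000) = 11°C.
ISA deviation = -13 − 11 = -24°C.
Density altitude = 2000 + 120 × (-24) = 2000 + (-2880) = -880 ft.

-880 ft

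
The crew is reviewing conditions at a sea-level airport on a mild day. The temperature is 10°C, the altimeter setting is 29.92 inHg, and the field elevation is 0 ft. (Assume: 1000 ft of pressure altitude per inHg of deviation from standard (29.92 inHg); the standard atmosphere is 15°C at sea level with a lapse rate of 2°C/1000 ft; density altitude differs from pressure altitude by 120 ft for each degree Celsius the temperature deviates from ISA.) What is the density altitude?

-600 ft

Pressure altitude = 0 + (29.92 − 29.92) × 1000 = 0 + (0) = 0 ft.
ISA temperature at 0 ft = 15 − 2 × (0/1000) = 15°C.
ISA deviation = 10 − 15 = -5°C.
Density altitude = 0 + 120 × (-5) = -600 ft.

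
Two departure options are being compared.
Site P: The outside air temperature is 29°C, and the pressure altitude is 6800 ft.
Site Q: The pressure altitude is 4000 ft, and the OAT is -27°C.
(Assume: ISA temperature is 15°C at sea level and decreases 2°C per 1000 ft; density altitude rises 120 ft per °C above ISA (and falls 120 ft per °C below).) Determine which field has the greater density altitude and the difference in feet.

Site P: ISA temp = 1.4°C, deviation +27.6°C, DA = 6800 + 120 × 27.6 = 10112 ft.
Site Q: ISA temp = 7°C, deviation -34°C, DA = 4000 + 120 × (-34) = -80 ft.
Site P is higher by 10112 − (-80) = 10192 ft.

Site P by 10192 ft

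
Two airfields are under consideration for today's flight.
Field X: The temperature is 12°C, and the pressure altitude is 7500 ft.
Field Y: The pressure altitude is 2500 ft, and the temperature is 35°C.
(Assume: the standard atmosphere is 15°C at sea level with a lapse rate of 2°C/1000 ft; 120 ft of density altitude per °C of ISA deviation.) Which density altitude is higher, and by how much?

Field X by 3440 ft

Field X: ISA temp = 0°C, deviation +12°C, DA = 7500 + 120 × 12 = 8940 ft.
Field Y: ISA temp = 10°C, deviation +25°C, DA = 2500 + 120 × 25 = 5500 ft.
Field X is higher by 8940 − 5500 = 3440 ft.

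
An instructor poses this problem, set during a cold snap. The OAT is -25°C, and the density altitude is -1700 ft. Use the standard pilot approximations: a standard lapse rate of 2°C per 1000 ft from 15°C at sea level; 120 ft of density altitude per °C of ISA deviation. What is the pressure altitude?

2500 ft

DA = PA + 120 × (OAT − (15 − 2·PA/1000)) = PA + 120·OAT − 1800 + 0.24·PA = 1.24·PA + 120·OAT − 1800.
So 1.24·PA = -1700 − 120 × (-25) + 1800 = 3100.
PA = 3100 / 1.24 = 2500 ft.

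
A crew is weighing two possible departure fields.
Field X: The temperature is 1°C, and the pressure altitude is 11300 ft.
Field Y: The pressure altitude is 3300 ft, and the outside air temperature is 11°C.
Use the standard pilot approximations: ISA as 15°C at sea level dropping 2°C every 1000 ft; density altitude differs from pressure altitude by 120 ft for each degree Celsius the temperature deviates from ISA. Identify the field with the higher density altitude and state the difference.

Field X by 8720 ft

Field X: ISA temp = -7.6°C, deviation +8.6°C, DA = 11300 + 120 × 8.6 = 12332 ft.
Field Y: ISA temp = 8.4°C, deviation +2.6°C, DA = 3300 + 120 × 2.6 = 3612 ft.
Field X is higher by 12332 − 3612 = 8720 ft.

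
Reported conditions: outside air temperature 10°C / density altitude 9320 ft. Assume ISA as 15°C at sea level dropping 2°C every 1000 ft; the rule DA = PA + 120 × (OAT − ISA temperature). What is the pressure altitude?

DA = PA + 120 × (OAT − (15 − 2·PA/1000)) = PA + 120·OAT − 1800 + 0.24·PA = 1.24·PA + 120·OAT − 1800.
So 1.24·PA = 9320 − 120 × 10 + 1800 = 9920.
PA = 9920 / 1.24 = 8000 ft.

8000 ft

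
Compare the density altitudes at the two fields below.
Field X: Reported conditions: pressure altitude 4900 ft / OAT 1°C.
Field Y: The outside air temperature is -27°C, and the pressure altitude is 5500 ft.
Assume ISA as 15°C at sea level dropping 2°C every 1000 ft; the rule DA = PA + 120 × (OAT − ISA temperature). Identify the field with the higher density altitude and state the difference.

Field X: ISA temp = 5.2°C, deviation -4.2°C, DA = 4900 + 120 × (-4.2) = 4396 ft.
Field Y: ISA temp = 4°C, deviation -31°C, DA = 5500 + 120 × (-31) = 1780 ft.
Field X is higher by 4396 − 1780 = 2616 ft.

Field X by 2616 ft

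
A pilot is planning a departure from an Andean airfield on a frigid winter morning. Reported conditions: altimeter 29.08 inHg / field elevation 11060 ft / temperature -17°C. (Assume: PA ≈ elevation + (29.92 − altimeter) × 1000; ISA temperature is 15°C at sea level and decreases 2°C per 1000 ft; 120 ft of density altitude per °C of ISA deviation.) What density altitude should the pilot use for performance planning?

Pressure altitude = 11060 + (29.92 − 29.08) × 1000 = 11060 + (+840) = 11900 ft.
ISA temperature at 11900 ft = 15 − 2 × (11900/1000) = -8.8°C.
ISA deviation = -17 − (-8.8) = -8.2°C.
Density altitude = 11900 + 120 × (-8.2) = 10916 ft.

10916 ft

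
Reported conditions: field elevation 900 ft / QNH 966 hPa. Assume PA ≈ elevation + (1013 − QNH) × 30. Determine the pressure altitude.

2310 ft

Pressure correction = (1013 − 966) × 30 = +1410 ft.
Pressure altitude = 900 + (+1410) = 2310 ft.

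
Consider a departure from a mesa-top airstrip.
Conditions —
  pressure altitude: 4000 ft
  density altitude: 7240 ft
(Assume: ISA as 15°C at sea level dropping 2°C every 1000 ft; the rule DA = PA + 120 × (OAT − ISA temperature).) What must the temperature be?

34°C

Density altitude − pressure altitude = 7240 − 4000 = +3240 ft.
At 120 ft/°C that is an ISA deviation of 3240/120 = +27°C.
ISA temperature at 4000 ft = 15 − 2 × (4000/1000) = 7°C.
OAT = ISA + deviation = 7 + (+27) = 34°C.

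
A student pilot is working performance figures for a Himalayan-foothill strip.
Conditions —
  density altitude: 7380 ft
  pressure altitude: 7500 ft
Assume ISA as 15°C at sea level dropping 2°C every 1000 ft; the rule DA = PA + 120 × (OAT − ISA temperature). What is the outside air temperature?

-1°C

Density altitude − pressure altitude = 7380 − 7500 = -120 ft.
At 120 ft/°C that is an ISA deviation of -120/120 = -1°C.
ISA temperature at 7500 ft = 15 − 2 × (7500/1000) = 0°C.
OAT = ISA + deviation = 0 + (-1) = -1°C.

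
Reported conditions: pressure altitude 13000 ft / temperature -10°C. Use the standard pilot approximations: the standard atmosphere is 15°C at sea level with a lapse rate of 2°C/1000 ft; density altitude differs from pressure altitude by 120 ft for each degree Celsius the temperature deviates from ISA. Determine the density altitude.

13120 ft

ISA temperature at 13000 ft = 15 − 2 × (13000/1000) = -11°C.
ISA deviation = -10 − (-11) = +1°C.
Density altitude = 13000 + 120 × (1) = 13000 + (+120) = 13120 ft.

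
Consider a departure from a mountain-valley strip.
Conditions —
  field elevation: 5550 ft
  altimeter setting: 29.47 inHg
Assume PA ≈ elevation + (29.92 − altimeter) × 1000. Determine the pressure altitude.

Pressure correction = (29.92 − 29.47) × 1000 = +450 ft.
Pressure altitude = 5550 + (+450) = 6000 ft.

6000 ft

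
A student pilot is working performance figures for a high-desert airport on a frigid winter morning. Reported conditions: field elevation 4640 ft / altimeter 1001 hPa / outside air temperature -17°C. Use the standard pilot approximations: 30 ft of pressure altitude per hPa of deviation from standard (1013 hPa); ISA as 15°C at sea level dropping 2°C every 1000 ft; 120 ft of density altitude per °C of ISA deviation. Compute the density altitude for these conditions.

Pressure altitude = 4640 + (1013 − 1001) × 30 = 4640 + (+360) = 5000 ft.
ISA temperature at 5000 ft = 15 − 2 × (5000/1000) = 5°C.
ISA deviation = -17 − 5 = -22°C.
Density altitude = 5000 + 120 × (-22) = 2360 ft.

2360 ft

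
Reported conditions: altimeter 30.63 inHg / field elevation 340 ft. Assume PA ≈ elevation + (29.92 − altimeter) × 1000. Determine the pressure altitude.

Pressure correction = (29.92 − 30.63) × 1000 = -710 ft.
Pressure altitude = 340 + (-710) = -370 ft.

-370 ft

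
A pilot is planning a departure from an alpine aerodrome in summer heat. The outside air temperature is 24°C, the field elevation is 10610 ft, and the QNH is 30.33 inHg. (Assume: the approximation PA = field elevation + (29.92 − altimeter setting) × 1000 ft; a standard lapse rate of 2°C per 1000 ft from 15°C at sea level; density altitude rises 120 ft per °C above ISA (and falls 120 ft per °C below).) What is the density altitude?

Pressure altitude = 10610 + (29.92 − 30.33) × 1000 = 10610 + (-410) = 10200 ft.
ISA temperature at 10200 ft = 15 − 2 × (10200/1000) = -5.4°C.
ISA deviation = 24 − (-5.4) = +29.4°C.
Density altitude = 10200 + 120 × (29.4) = 13728 ft.

13728 ft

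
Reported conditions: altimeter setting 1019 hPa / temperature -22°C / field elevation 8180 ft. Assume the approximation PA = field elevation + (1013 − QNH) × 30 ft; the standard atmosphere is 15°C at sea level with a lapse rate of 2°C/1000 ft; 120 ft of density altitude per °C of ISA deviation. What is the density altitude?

5480 ft

Pressure altitude = 8180 + (1013 − 1019) × 30 = 8180 + (-180) = 8000 ft.
ISA temperature at 8000 ft = 15 − 2 × (8000/1000) = -1°C.
ISA deviation = -22 − (-1) = -21°C.
Density altitude = 8000 + 120 × (-21) = 5480 ft.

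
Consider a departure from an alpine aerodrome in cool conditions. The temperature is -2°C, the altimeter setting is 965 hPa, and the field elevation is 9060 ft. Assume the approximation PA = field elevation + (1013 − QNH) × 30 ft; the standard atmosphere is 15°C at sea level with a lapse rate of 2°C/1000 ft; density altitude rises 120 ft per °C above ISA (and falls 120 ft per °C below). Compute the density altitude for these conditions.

Pressure altitude = 9060 + (1013 − 965) × 30 = 9060 + (+1440) = 10500 ft.
ISA temperature at 10500 ft = 15 − 2 × (10500/1000) = -6°C.
ISA deviation = -2 − (-6) = +4°C.
Density altitude = 10500 + 120 × (4) = 10980 ft.

10980 ft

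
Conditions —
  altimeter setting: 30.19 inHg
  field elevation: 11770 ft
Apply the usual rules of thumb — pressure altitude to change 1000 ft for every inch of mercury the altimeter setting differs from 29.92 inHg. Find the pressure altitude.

Pressure correction = (29.92 − 30.19) × 1000 = -270 ft.
Pressure altitude = 11770 + (-270) = 11500 ft.

11500 ft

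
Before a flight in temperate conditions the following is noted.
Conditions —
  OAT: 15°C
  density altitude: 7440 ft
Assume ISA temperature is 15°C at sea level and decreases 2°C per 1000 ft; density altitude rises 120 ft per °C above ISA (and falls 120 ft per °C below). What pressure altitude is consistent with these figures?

DA = PA + 120 × (OAT − (15 − 2·PA/1000)) = PA + 120·OAT − 1800 + 0.24·PA = 1.24·PA + 120·OAT − 1800.
So 1.24·PA = 7440 − 120 × 15 + 1800 = 7440.
PA = 7440 / 1.24 = 6000 ft.

6000 ft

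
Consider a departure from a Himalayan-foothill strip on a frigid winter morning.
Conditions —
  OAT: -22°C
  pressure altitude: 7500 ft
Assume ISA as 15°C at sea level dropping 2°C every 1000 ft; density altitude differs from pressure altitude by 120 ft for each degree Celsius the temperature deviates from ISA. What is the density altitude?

ISA temperature at 7500 ft = 15 − 2 × (7500/1000) = 0°C.
ISA deviation = -22 − 0 = -22°C.
Density altitude = 7500 + 120 × (-22) = 7500 + (-2640) = 4860 ft.

4860 ft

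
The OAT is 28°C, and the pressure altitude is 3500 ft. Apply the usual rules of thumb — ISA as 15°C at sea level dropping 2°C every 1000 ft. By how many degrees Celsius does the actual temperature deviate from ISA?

ISA+20°C

ISA temperature at 3500 ft = 15 − 2 × (3500/1000) = 8°C.
Deviation = OAT − ISA = 28 − 8 = +20°C.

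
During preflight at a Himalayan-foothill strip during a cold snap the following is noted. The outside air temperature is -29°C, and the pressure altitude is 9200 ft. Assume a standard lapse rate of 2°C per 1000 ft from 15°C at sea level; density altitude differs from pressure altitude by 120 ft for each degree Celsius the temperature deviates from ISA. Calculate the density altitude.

ISA temperature at 9200 ft = 15 − 2 × (9200/1000) = -3.4°C.
ISA deviation = -29 − (-3.4) = -25.6°C.
Density altitude = 9200 + 120 × (-25.6) = 9200 + (-3072) = 6128 ft.

6128 ft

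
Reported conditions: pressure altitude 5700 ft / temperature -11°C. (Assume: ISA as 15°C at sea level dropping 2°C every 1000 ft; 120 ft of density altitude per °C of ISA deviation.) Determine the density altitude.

3948 ft

ISA temperature at 5700 ft = 15 − 2 × (5700/1000) = 3.6°C.
ISA deviation = -11 − 3.6 = -14.6°C.
Density altitude = 5700 + 120 × (-14.6) = 5700 + (-1752) = 3948 ft.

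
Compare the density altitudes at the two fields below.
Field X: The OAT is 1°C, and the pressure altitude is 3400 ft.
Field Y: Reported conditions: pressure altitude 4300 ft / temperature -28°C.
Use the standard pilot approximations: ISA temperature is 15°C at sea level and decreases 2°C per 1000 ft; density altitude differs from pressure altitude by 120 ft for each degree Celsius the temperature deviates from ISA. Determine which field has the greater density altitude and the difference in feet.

Field X by 2364 ft

Field X: ISA temp = 8.2°C, deviation -7.2°C, DA = 3400 + 120 × (-7.2) = 2536 ft.
Field Y: ISA temp = 6.4°C, deviation -34.4°C, DA = 4300 + 120 × (-34.4) = 172 ft.
Field X is higher by 2536 − 172 = 2364 ft.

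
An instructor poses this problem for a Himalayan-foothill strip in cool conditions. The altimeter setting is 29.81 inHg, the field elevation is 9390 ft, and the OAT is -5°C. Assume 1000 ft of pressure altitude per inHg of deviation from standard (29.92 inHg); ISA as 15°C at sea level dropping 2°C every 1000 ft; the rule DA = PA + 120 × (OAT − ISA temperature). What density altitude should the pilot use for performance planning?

Pressure altitude = 9390 + (29.92 − 29.81) × 1000 = 9390 + (+110) = 9500 ft.
ISA temperature at 9500 ft = 15 − 2 × (9500/1000) = -4°C.
ISA deviation = -5 − (-4) = -1°C.
Density altitude = 9500 + 120 × (-1) = 9380 ft.

9380 ft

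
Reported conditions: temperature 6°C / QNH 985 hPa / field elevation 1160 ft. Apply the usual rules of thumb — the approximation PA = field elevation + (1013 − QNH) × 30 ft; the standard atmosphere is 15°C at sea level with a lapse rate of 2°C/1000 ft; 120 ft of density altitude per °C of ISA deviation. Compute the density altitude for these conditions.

Pressure altitude = 1160 + (1013 − 985) × 30 = 1160 + (+840) = 2000 ft.
ISA temperature at 2000 ft = 15 − 2 × (2000/1000) = 11°C.
ISA deviation = 6 − 11 = -5°C.
Density altitude = 2000 + 120 × (-5) = 1400 ft.

1400 ft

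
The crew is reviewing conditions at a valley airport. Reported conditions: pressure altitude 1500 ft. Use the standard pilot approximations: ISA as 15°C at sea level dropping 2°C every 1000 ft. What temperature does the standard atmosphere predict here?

12°C

ISA temperature = 15 − 2 × (1500/1000) = 15 − 3 = 12°C.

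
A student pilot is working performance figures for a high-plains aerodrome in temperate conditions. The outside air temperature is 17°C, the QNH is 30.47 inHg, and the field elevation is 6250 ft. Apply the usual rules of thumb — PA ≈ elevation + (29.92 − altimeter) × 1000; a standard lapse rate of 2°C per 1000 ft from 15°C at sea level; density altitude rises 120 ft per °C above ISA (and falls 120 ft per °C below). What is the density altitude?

7308 ft

Pressure altitude = 6250 + (29.92 − 30.47) × 1000 = 6250 + (-550) = 5700 ft.
ISA temperature at 5700 ft = 15 − 2 × (5700/1000) = 3.6°C.
ISA deviation = 17 − 3.6 = +13.4°C.
Density altitude = 5700 + 120 × (13.4) = 7308 ft.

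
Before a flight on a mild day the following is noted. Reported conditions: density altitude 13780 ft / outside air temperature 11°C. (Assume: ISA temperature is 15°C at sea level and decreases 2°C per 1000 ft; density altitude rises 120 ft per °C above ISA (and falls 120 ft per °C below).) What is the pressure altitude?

DA = PA + 120 × (OAT − (15 − 2·PA/1000)) = PA + 120·OAT − 1800 + 0.24·PA = 1.24·PA + 120·OAT − 1800.
So 1.24·PA = 13780 − 120 × 11 + 1800 = 14260.
PA = 14260 / 1.24 = 11500 ft.

11500 ft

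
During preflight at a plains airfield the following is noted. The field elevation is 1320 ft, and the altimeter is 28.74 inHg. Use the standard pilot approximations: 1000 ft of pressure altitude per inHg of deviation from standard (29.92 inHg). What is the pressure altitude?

2500 ft

Pressure correction = (29.92 − 28.74) × 1000 = +1180 ft.
Pressure altitude = 1320 + (+1180) = 2500 ft.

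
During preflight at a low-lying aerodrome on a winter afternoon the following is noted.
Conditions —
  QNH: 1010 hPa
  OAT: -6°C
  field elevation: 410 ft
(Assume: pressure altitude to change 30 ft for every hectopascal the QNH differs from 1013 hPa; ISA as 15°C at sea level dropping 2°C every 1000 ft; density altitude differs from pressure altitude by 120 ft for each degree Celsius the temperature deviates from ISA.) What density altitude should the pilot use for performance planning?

Pressure altitude = 410 + (1013 − 1010) × 30 = 410 + (+90) = 500 ft.
ISA temperature at 500 ft = 15 − 2 × (500/1000) = 14°C.
ISA deviation = -6 − 14 = -20°C.
Density altitude = 500 + 120 × (-20) = -1900 ft.

-1900 ft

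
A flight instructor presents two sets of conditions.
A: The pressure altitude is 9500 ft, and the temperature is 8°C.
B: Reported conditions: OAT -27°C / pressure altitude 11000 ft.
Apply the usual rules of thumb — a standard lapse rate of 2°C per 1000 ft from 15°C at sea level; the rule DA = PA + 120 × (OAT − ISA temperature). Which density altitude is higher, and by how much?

A: ISA temp = -4°C, deviation +12°C, DA = 9500 + 120 × 12 = 10940 ft.
B: ISA temp = -7°C, deviation -20°C, DA = 11000 + 120 × (-20) = 8600 ft.
A is higher by 10940 − 8600 = 2340 ft.

A by 2340 ft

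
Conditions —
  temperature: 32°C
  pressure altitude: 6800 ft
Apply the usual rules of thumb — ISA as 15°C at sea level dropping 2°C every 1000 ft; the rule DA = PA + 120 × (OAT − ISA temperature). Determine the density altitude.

10472 ft

ISA temperature at 6800 ft = 15 − 2 × (6800/1000) = 1.4°C.
ISA deviation = 32 − 1.4 = +30.6°C.
Density altitude = 6800 + 120 × (30.6) = 6800 + (+3672) = 10472 ft.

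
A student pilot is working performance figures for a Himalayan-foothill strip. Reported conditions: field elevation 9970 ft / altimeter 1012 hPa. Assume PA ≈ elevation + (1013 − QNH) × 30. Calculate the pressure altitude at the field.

Pressure correction = (1013 − 1012) × 30 = +30 ft.
Pressure altitude = 9970 + (+30) = 10000 ft.

10000 ft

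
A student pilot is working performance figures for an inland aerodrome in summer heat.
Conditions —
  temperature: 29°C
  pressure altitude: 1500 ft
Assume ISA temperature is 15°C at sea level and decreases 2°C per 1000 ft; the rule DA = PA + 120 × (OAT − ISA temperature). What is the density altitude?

ISA temperature at 1500 ft = 15 − 2 × (1500/1000) = 12°C.
ISA deviation = 29 − 12 = +17°C.
Density altitude = 1500 + 120 × (17) = 1500 + (+2040) = 3540 ft.

3540 ft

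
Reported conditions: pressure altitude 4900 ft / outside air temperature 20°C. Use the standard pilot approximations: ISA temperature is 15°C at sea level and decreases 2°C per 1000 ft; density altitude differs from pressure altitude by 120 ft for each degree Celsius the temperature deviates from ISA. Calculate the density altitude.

6676 ft

ISA temperature at 4900 ft = 15 − 2 × (4900/1000) = 5.2°C.
ISA deviation = 20 − 5.2 = +14.8°C.
Density altitude = 4900 + 120 × (14.8) = 4900 + (+1776) = 6676 ft.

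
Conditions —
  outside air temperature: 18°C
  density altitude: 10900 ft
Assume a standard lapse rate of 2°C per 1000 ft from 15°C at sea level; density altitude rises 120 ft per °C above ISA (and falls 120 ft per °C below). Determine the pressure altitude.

DA = PA + 120 × (OAT − (15 − 2·PA/1000)) = PA + 120·OAT − 1800 + 0.24·PA = 1.24·PA + 120·OAT − 1800.
So 1.24·PA = 10900 − 120 × 18 + 1800 = 10540.
PA = 10540 / 1.24 = 8500 ft.

8500 ft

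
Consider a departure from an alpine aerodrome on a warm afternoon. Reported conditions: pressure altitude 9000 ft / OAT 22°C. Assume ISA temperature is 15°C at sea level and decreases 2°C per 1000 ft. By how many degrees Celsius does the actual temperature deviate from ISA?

ISA temperature at 9000 ft = 15 − 2 × (9000/1000) = -3°C.
Deviation = OAT − ISA = 22 − (-3) = +25°C.

ISA+25°C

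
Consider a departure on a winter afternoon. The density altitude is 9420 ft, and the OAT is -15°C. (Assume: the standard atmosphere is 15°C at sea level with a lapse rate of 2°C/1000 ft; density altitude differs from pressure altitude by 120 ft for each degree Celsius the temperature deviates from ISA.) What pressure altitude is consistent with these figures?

10500 ft

DA = PA + 120 × (OAT − (15 − 2·PA/1000)) = PA + 120·OAT − 1800 + 0.24·PA = 1.24·PA + 120·OAT − 1800.
So 1.24·PA = 9420 − 120 × (-15) + 1800 = 13020.
PA = 13020 / 1.24 = 10500 ft.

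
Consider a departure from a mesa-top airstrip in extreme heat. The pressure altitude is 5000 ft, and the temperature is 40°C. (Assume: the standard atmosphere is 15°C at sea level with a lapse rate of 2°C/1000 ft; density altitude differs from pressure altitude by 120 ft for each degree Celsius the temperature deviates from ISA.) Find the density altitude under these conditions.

ISA temperature at 5000 ft = 15 − 2 × (5000/1000) = 5°C.
ISA deviation = 40 − 5 = +35°C.
Density altitude = 5000 + 120 × (35) = 5000 + (+4200) = 9200 ft.

9200 ft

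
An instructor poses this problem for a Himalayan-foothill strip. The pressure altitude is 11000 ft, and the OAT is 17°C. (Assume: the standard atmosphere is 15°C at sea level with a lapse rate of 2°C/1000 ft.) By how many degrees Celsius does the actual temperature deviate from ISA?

ISA+24°C

ISA temperature at 11000 ft = 15 − 2 × (11000/1000) = -7°C.
Deviation = OAT − ISA = 17 − (-7) = +24°C.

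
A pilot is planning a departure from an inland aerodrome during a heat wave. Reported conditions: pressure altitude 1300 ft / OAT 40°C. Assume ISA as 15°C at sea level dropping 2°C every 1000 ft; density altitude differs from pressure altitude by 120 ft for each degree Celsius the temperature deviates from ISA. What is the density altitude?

ISA temperature at 1300 ft = 15 − 2 × (1300/1000) = 12.4°C.
ISA deviation = 40 − 12.4 = +27.6°C.
Density altitude = 1300 + 120 × (27.6) = 1300 + (+3312) = 4612 ft.

4612 ft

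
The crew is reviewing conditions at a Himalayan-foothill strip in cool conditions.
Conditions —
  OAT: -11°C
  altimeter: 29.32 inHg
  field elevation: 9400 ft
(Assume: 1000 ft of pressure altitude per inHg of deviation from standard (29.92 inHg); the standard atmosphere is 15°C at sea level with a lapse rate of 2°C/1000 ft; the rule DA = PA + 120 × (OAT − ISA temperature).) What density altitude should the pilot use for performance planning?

9280 ft

Pressure altitude = 9400 + (29.92 − 29.32) × 1000 = 9400 + (+600) = 10000 ft.
ISA temperature at 10000 ft = 15 − 2 × (10000/1000) = -5°C.
ISA deviation = -11 − (-5) = -6°C.
Density altitude = 10000 + 120 × (-6) = 9280 ft.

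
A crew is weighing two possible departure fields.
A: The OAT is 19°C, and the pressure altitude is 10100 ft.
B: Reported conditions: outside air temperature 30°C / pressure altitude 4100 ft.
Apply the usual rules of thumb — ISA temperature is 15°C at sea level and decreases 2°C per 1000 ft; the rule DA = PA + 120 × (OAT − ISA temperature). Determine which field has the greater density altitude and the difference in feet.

A: ISA temp = -5.2°C, deviation +24.2°C, DA = 10100 + 120 × 24.2 = 13004 ft.
B: ISA temp = 6.8°C, deviation +23.2°C, DA = 4100 + 120 × 23.2 = 6884 ft.
A is higher by 13004 − 6884 = 6120 ft.

A by 6120 ft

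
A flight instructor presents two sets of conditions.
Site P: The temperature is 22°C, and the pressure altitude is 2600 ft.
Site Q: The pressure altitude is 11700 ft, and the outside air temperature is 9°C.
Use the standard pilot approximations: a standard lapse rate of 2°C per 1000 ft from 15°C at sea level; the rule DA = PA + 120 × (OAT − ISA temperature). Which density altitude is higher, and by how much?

Site Q by 9724 ft

Site P: ISA temp = 9.8°C, deviation +12.2°C, DA = 2600 + 120 × 12.2 = 4064 ft.
Site Q: ISA temp = -8.4°C, deviation +17.4°C, DA = 11700 + 120 × 17.4 = 13788 ft.
Site Q is higher by 13788 − 4064 = 9724 ft.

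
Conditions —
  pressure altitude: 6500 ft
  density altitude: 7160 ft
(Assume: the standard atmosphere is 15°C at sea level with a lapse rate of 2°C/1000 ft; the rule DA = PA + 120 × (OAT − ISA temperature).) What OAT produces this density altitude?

7.5°C

Density altitude − pressure altitude = 7160 − 6500 = +660 ft.
At 120 ft/°C that is an ISA deviation of 660/120 = +5.5°C.
ISA temperature at 6500 ft = 15 − 2 × (6500/1000) = 2°C.
OAT = ISA + deviation = 2 + (+5.5) = 7.5°C.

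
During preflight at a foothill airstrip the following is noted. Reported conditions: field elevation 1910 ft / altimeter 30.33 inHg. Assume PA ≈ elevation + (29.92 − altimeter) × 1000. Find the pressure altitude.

Pressure correction = (29.92 − 30.33) × 1000 = -410 ft.
Pressure altitude = 1910 + (-410) = 1500 ft.

1500 ft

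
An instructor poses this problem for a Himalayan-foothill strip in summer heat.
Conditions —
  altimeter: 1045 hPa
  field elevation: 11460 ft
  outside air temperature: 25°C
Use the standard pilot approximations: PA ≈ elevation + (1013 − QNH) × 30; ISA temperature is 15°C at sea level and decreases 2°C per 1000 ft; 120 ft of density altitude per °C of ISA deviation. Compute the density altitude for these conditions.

14220 ft

Pressure altitude = 11460 + (1013 − 1045) × 30 = 11460 + (-960) = 10500 ft.
ISA temperature at 10500 ft = 15 − 2 × (10500/1000) = -6°C.
ISA deviation = 25 − (-6) = +31°C.
Density altitude = 10500 + 120 × (31) = 14220 ft.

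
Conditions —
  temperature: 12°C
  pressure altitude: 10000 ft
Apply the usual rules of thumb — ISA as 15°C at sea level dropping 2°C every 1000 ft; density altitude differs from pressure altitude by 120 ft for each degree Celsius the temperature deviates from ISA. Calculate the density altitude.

ISA temperature at 10000 ft = 15 − 2 × (10000/1000) = -5°C.
ISA deviation = 12 − (-5) = +17°C.
Density altitude = 10000 + 120 × (17) = 10000 + (+2040) = 12040 ft.

12040 ft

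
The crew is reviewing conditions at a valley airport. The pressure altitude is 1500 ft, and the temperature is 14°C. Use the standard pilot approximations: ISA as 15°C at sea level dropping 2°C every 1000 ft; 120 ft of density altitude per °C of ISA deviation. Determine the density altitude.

1740 ft

ISA temperature at 1500 ft = 15 − 2 × (1500/1000) = 12°C.
ISA deviation = 14 − 12 = +2°C.
Density altitude = 1500 + 120 × (2) = 1500 + (+240) = 1740 ft.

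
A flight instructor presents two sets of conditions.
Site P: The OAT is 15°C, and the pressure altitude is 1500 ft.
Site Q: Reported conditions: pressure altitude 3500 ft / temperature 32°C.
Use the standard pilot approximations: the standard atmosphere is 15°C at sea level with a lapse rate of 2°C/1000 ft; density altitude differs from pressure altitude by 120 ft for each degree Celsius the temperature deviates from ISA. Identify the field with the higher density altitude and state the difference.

Site P: ISA temp = 12°C, deviation +3°C, DA = 1500 + 120 × 3 = 1860 ft.
Site Q: ISA temp = 8°C, deviation +24°C, DA = 3500 + 120 × 24 = 6380 ft.
Site Q is higher by 6380 − 1860 = 4520 ft.

Site Q by 4520 ft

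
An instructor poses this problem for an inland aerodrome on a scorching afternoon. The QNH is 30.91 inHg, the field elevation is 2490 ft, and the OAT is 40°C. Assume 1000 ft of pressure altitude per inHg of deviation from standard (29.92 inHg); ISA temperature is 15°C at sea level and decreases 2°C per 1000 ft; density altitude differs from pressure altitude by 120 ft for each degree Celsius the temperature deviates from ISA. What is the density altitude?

Pressure altitude = 2490 + (29.92 − 30.91) × 1000 = 2490 + (-990) = 1500 ft.
ISA temperature at 1500 ft = 15 − 2 × (1500/1000) = 12°C.
ISA deviation = 40 − 12 = +28°C.
Density altitude = 1500 + 120 × (28) = 4860 ft.

4860 ft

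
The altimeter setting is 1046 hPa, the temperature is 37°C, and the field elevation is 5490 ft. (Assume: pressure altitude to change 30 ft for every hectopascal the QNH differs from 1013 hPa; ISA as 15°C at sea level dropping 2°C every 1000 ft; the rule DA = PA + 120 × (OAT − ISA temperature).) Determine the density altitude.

8220 ft

Pressure altitude = 5490 + (1013 − 1046) × 30 = 5490 + (-990) = 4500 ft.
ISA temperature at 4500 ft = 15 − 2 × (4500/1000) = 6°C.
ISA deviation = 37 − 6 = +31°C.
Density altitude = 4500 + 120 × (31) = 8220 ft.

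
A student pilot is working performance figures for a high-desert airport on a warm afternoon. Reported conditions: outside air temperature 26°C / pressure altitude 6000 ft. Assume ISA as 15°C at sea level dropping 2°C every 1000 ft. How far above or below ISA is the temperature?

ISA temperature at 6000 ft = 15 − 2 × (6000/1000) = 3°C.
Deviation = OAT − ISA = 26 − 3 = +23°C.

ISA+23°C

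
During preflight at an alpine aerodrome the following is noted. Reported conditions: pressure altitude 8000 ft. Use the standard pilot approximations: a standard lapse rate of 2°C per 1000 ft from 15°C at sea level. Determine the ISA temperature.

-1°C

ISA temperature = 15 − 2 × (8000/1000) = 15 − 16 = -1°C.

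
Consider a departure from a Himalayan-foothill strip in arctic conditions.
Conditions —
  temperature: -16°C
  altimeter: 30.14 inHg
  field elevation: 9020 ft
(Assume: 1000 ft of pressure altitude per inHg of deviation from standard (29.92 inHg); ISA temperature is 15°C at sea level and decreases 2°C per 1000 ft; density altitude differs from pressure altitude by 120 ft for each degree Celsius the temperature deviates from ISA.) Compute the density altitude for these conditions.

7192 ft

Pressure altitude = 9020 + (29.92 − 30.14) × 1000 = 9020 + (-220) = 8800 ft.
ISA temperature at 8800 ft = 15 − 2 × (8800/1000) = -2.6°C.
ISA deviation = -16 − (-2.6) = -13.4°C.
Density altitude = 8800 + 120 × (-13.4) = 7192 ft.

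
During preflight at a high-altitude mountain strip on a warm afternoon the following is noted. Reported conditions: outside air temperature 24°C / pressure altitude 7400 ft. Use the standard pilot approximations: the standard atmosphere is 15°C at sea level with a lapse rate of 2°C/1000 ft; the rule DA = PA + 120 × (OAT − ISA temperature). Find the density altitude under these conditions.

10256 ft

ISA temperature at 7400 ft = 15 − 2 × (7400/1000) = 0.2°C.
ISA deviation = 24 − 0.2 = +23.8°C.
Density altitude = 7400 + 120 × (23.8) = 7400 + (+2856) = 10256 ft.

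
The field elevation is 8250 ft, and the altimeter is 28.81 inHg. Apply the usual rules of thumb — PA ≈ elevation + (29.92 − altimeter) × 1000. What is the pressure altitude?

9360 ft

Pressure correction = (29.92 − 28.81) × 1000 = +1110 ft.
Pressure altitude = 8250 + (+1110) = 9360 ft.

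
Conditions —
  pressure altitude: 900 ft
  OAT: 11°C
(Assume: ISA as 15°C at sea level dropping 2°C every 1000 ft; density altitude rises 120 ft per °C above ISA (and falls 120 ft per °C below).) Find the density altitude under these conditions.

ISA temperature at 900 ft = 15 − 2 × (900/1000) = 13.2°C.
ISA deviation = 11 − 13.2 = -2.2°C.
Density altitude = 900 + 120 × (-2.2) = 900 + (-264) = 636 ft.

636 ft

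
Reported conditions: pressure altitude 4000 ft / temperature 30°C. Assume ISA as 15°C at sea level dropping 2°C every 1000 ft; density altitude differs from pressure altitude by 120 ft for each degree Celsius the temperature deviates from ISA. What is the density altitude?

6760 ft

ISA temperature at 4000 ft = 15 − 2 × (4000/1000) = 7°C.
ISA deviation = 30 − 7 = +23°C.
Density altitude = 4000 + 120 × (23) = 4000 + (+2760) = 6760 ft.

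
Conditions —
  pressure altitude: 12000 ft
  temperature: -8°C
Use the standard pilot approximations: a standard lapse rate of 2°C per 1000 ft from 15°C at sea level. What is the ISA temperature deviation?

ISA+1°C

ISA temperature at 12000 ft = 15 − 2 × (12000/1000) = -9°C.
Deviation = OAT − ISA = -8 − (-9) = +1°C.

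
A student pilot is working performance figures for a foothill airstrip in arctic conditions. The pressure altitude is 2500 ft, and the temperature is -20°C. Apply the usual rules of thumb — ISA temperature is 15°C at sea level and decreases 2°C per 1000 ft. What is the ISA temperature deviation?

ISA temperature at 2500 ft = 15 − 2 × (2500/1000) = 10°C.
Deviation = OAT − ISA = -20 − 10 = -30°C.

ISA-30°C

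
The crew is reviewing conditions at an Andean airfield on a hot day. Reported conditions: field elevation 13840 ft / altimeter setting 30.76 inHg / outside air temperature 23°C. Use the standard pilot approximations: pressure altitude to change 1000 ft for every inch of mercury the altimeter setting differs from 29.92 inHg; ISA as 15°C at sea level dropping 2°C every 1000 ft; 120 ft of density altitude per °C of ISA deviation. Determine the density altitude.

17080 ft

Pressure altitude = 13840 + (29.92 − 30.76) × 1000 = 13840 + (-840) = 13000 ft.
ISA temperature at 13000 ft = 15 − 2 × (13000/1000) = -11°C.
ISA deviation = 23 − (-11) = +34°C.
Density altitude = 13000 + 120 × (34) = 17080 ft.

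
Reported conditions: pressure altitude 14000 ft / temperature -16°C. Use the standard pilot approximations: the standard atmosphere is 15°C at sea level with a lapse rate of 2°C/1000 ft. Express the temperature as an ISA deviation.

ISA-3°C

ISA temperature at 14000 ft = 15 − 2 × (14000/1000) = -13°C.
Deviation = OAT − ISA = -16 − (-13) = -3°C.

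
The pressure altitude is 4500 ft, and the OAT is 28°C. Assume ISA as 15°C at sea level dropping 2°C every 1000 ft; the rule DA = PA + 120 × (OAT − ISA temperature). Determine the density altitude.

ISA temperature at 4500 ft = 15 − 2 × (4500/1000) = 6°C.
ISA deviation = 28 − 6 = +22°C.
Density altitude = 4500 + 120 × (22) = 4500 + (+2640) = 7140 ft.

7140 ft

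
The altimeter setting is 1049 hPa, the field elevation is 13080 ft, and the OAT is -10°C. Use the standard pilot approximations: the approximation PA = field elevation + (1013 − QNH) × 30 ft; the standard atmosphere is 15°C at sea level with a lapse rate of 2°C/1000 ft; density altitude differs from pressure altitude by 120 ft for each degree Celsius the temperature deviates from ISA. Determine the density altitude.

Pressure altitude = 13080 + (1013 − 1049) × 30 = 13080 + (-1080) = 12000 ft.
ISA temperature at 12000 ft = 15 − 2 × (12000/1000) = -9°C.
ISA deviation = -10 − (-9) = -1°C.
Density altitude = 12000 + 120 × (-1) = 11880 ft.

11880 ft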